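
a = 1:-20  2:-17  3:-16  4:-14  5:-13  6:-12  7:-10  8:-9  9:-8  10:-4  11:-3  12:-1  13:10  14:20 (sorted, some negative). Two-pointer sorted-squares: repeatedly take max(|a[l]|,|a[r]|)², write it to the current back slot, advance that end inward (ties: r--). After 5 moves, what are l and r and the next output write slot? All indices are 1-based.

l=1 r=14: |-20|<=|20| out[14]=400, r--
l=1 r=13: |-20|>|10| out[13]=400, l++
l=2 r=13: |-17|>|10| out[12]=289, l++
l=3 r=13: |-16|>|10| out[11]=256, l++
l=4 r=13: |-14|>|10| out[10]=196, l++

l=5, r=13, next write slot=9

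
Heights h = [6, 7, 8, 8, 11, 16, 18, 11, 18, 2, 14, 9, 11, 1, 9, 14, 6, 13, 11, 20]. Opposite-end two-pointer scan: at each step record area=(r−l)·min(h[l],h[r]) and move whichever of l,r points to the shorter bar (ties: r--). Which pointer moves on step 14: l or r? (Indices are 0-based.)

l=0 r=19: min(6,20)*19=114 best=114 *, l++
l=1 r=19: min(7,20)*18=126 best=126 *, l++
l=2 r=19: min(8,20)*17=136 best=136 *, l++
l=3 r=19: min(8,20)*16=128 best=136, l++
l=4 r=19: min(11,20)*15=165 best=165 *, l++
l=5 r=19: min(16,20)*14=224 best=224 *, l++
l=6 r=19: min(18,20)*13=234 best=234 *, l++
l=7 r=19: min(11,20)*12=132 best=234, l++
l=8 r=19: min(18,20)*11=198 best=234, l++
l=9 r=19: min(2,20)*10=20 best=234, l++
l=10 r=19: min(14,20)*9=126 best=234, l++
l=11 r=19: min(9,20)*8=72 best=234, l++
l=12 r=19: min(11,20)*7=77 best=234, l++
l=13 r=19: min(1,20)*6=6 best=234, l++

l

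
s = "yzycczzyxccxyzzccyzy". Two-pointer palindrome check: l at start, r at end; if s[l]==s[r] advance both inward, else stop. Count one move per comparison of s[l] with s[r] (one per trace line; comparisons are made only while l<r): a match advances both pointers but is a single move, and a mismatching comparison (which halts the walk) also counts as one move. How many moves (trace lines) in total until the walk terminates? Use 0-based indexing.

[0,19] 'y'=='y' → l++,r--
[1,18] 'z'=='z' → l++,r--
[2,17] 'y'=='y' → l++,r--
[3,16] 'c'=='c' → l++,r--
[4,15] 'c'=='c' → l++,r--
[5,14] 'z'=='z' → l++,r--
[6,13] 'z'=='z' → l++,r--
[7,12] 'y'=='y' → l++,r--
[8,11] 'x'=='x' → l++,r--
[9,10] 'c'=='c' → l++,r--

10 moves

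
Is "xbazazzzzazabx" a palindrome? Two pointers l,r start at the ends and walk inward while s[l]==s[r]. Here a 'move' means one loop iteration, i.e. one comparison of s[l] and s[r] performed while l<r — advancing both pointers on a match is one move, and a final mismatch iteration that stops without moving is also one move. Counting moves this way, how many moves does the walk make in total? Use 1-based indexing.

7 moves

l=1 r=14: 'x'=='x', l++,r--
l=2 r=13: 'b'=='b', l++,r--
l=3 r=12: 'a'=='a', l++,r--
l=4 r=11: 'z'=='z', l++,r--
l=5 r=10: 'a'=='a', l++,r--
l=6 r=9: 'z'=='z', l++,r--
l=7 r=8: 'z'=='z', l++,r--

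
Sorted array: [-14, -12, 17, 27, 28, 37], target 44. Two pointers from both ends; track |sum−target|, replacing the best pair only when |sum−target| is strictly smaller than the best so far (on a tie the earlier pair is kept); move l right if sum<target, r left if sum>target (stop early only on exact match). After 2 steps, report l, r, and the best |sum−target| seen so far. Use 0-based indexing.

l=2, r=5, best |Δ|=19

l=0 r=5: -14+37=23 d=21 *, l++
l=1 r=5: -12+37=25 d=19 *, l++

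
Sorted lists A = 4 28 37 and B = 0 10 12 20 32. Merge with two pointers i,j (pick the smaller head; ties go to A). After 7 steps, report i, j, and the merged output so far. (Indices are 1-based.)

i=1 j=1: A[i]=4>B[j]=0 take 0, j++
i=1 j=2: A[i]=4<=B[j]=10 take 4, i++
i=2 j=2: A[i]=28>B[j]=10 take 10, j++
i=2 j=3: A[i]=28>B[j]=12 take 12, j++
i=2 j=4: A[i]=28>B[j]=20 take 20, j++
i=2 j=5: A[i]=28<=B[j]=32 take 28, i++
i=3 j=5: A[i]=37>B[j]=32 take 32, j++

i=3, j=6, merged so far=[0, 4, 10, 12, 20, 28, 32]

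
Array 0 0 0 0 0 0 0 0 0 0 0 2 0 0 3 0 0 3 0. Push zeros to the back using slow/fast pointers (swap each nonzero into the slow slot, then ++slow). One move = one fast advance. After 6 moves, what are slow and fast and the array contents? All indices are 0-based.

slow=0 fast=0: a[fast]=0, fast++
slow=0 fast=1: a[fast]=0, fast++
slow=0 fast=2: a[fast]=0, fast++
slow=0 fast=3: a[fast]=0, fast++
slow=0 fast=4: a[fast]=0, fast++
slow=0 fast=5: a[fast]=0, fast++

slow=0, fast=6, a=[0, 0, 0, 0, 0, 0, 0, 0, 0, 0, 0, 2, 0, 0, 3, 0, 0, 3, 0]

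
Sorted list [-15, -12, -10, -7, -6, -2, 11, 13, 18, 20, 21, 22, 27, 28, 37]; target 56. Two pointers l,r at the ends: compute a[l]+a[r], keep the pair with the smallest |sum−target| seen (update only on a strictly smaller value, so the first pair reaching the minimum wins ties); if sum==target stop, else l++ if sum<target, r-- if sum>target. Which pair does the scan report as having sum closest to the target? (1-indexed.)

[1,15] -15+37=22 d=34 * → l++
[2,15] -12+37=25 d=31 * → l++
[3,15] -10+37=27 d=29 * → l++
[4,15] -7+37=30 d=26 * → l++
[5,15] -6+37=31 d=25 * → l++
[6,15] -2+37=35 d=21 * → l++
[7,15] 11+37=48 d=8 * → l++
[8,15] 13+37=50 d=6 * → l++
[9,15] 18+37=55 d=1 * → l++
[10,15] 20+37=57 d=1 → r--
[10,14] 20+28=48 d=8 → l++
[11,14] 21+28=49 d=7 → l++
[12,14] 22+28=50 d=6 → l++
[13,14] 27+28=55 d=1 → l++

pair (18, 37) with sum 55 (|Δ|=1)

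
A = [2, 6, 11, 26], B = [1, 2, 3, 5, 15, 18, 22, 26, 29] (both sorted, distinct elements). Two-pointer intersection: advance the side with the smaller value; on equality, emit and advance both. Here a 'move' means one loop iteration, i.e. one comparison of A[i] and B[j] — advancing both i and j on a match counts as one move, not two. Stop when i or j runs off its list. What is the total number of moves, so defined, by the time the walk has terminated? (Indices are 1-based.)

i=1 j=1: 2>1, j++
i=1 j=2: 2==2 emit, i++,j++
i=2 j=3: 6>3, j++
i=2 j=4: 6>5, j++
i=2 j=5: 6<15, i++
i=3 j=5: 11<15, i++
i=4 j=5: 26>15, j++
i=4 j=6: 26>18, j++
i=4 j=7: 26>22, j++
i=4 j=8: 26==26 emit, i++,j++

10 moves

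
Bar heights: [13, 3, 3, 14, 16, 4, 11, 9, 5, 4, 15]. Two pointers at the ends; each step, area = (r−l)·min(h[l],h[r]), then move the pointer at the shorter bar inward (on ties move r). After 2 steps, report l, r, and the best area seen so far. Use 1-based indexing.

l=1 r=11: min(13,15)*10=130 best=130 *, l++
l=2 r=11: min(3,15)*9=27 best=130, l++

l=3, r=11, best area=130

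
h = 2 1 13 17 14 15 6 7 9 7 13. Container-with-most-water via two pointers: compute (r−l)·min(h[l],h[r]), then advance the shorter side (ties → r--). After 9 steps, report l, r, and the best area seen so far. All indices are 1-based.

[1,11] min(2,13)*10=20 best=20 * → l++
[2,11] min(1,13)*9=9 best=20 → l++
[3,11] min(13,13)*8=104 best=104 * → r--
[3,10] min(13,7)*7=49 best=104 → r--
[3,9] min(13,9)*6=54 best=104 → r--
[3,8] min(13,7)*5=35 best=104 → r--
[3,7] min(13,6)*4=24 best=104 → r--
[3,6] min(13,15)*3=39 best=104 → l++
[4,6] min(17,15)*2=30 best=104 → r--

l=4, r=5, best area=104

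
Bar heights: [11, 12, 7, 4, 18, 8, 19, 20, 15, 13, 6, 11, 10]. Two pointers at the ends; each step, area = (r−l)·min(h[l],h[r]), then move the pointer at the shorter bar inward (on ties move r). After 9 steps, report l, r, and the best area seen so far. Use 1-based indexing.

l=5, r=8, best area=121

[1,13] min(11,10)*12=120 best=120 * → r--
[1,12] min(11,11)*11=121 best=121 * → r--
[1,11] min(11,6)*10=60 best=121 → r--
[1,10] min(11,13)*9=99 best=121 → l++
[2,10] min(12,13)*8=96 best=121 → l++
[3,10] min(7,13)*7=49 best=121 → l++
[4,10] min(4,13)*6=24 best=121 → l++
[5,10] min(18,13)*5=65 best=121 → r--
[5,9] min(18,15)*4=60 best=121 → r--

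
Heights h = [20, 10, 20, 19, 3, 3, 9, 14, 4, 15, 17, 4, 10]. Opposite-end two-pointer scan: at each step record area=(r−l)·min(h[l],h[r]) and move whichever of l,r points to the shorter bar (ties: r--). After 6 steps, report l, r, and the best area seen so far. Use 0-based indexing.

l=0, r=6, best area=170

l=0 r=12: min(20,10)*12=120 best=120 *, r--
l=0 r=11: min(20,4)*11=44 best=120, r--
l=0 r=10: min(20,17)*10=170 best=170 *, r--
l=0 r=9: min(20,15)*9=135 best=170, r--
l=0 r=8: min(20,4)*8=32 best=170, r--
l=0 r=7: min(20,14)*7=98 best=170, r--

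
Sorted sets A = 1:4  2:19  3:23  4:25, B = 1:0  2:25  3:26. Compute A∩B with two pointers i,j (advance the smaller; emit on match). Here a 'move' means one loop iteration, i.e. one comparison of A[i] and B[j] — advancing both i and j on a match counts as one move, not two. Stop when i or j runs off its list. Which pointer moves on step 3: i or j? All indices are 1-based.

i

[i=1,j=1] 4>0 → j++
[i=1,j=2] 4<25 → i++
[i=2,j=2] 19<25 → i++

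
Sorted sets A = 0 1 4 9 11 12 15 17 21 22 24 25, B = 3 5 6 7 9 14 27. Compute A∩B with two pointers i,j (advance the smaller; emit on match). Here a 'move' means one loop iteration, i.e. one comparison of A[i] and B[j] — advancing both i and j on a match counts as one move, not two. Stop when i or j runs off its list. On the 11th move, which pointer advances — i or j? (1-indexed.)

j

i=1 j=1: 0<3, i++
i=2 j=1: 1<3, i++
i=3 j=1: 4>3, j++
i=3 j=2: 4<5, i++
i=4 j=2: 9>5, j++
i=4 j=3: 9>6, j++
i=4 j=4: 9>7, j++
i=4 j=5: 9==9 emit, i++,j++
i=5 j=6: 11<14, i++
i=6 j=6: 12<14, i++
i=7 j=6: 15>14, j++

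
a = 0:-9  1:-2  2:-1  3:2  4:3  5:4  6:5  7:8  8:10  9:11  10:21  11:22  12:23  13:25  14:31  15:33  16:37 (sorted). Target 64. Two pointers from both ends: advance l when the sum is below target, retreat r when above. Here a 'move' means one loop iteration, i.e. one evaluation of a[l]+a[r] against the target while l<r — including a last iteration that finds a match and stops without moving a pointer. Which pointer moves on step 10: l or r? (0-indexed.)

l=0 r=16: -9+37=28 <64, l++
l=1 r=16: -2+37=35 <64, l++
l=2 r=16: -1+37=36 <64, l++
l=3 r=16: 2+37=39 <64, l++
l=4 r=16: 3+37=40 <64, l++
l=5 r=16: 4+37=41 <64, l++
l=6 r=16: 5+37=42 <64, l++
l=7 r=16: 8+37=45 <64, l++
l=8 r=16: 10+37=47 <64, l++
l=9 r=16: 11+37=48 <64, l++

l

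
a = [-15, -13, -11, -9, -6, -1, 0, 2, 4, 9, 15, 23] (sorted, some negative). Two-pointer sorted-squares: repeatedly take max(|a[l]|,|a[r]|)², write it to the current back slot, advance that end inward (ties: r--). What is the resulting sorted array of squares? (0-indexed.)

[0, 1, 4, 16, 36, 81, 81, 121, 169, 225, 225, 529]

l=0 r=11: |-15|<=|23| out[11]=529, r--
l=0 r=10: |-15|<=|15| out[10]=225, r--
l=0 r=9: |-15|>|9| out[9]=225, l++
l=1 r=9: |-13|>|9| out[8]=169, l++
l=2 r=9: |-11|>|9| out[7]=121, l++
l=3 r=9: |-9|<=|9| out[6]=81, r--
l=3 r=8: |-9|>|4| out[5]=81, l++
l=4 r=8: |-6|>|4| out[4]=36, l++
l=5 r=8: |-1|<=|4| out[3]=16, r--
l=5 r=7: |-1|<=|2| out[2]=4, r--
l=5 r=6: |-1|>|0| out[1]=1, l++
l=6 r=6: |0|<=|0| out[0]=0, r--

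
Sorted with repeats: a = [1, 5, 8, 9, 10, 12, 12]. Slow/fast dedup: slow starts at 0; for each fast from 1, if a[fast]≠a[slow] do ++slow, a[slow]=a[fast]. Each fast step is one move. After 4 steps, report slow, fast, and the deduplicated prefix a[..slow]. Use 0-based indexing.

slow=4, fast=5, prefix=[1, 5, 8, 9, 10]

slow=0 fast=1: a[fast]=5≠a[slow]=1 write a[1]=5, slow++,fast++
slow=1 fast=2: a[fast]=8≠a[slow]=5 write a[2]=8, slow++,fast++
slow=2 fast=3: a[fast]=9≠a[slow]=8 write a[3]=9, slow++,fast++
slow=3 fast=4: a[fast]=10≠a[slow]=9 write a[4]=10, slow++,fast++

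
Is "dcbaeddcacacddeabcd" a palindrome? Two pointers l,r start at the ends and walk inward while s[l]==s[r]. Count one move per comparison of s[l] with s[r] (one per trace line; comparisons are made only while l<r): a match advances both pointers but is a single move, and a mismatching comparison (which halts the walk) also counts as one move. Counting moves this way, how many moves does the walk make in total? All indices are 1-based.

9 moves

[1,19] 'd'=='d' → l++,r--
[2,18] 'c'=='c' → l++,r--
[3,17] 'b'=='b' → l++,r--
[4,16] 'a'=='a' → l++,r--
[5,15] 'e'=='e' → l++,r--
[6,14] 'd'=='d' → l++,r--
[7,13] 'd'=='d' → l++,r--
[8,12] 'c'=='c' → l++,r--
[9,11] 'a'=='a' → l++,r--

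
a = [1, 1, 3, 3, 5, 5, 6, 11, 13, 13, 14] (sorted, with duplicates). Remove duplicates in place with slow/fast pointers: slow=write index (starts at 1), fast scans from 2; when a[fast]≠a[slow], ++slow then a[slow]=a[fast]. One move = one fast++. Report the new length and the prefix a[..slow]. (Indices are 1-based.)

slow=1 fast=2: a[fast]=1=a[slow] dup, fast++
slow=1 fast=3: a[fast]=3≠a[slow]=1 write a[2]=3, slow++,fast++
slow=2 fast=4: a[fast]=3=a[slow] dup, fast++
slow=2 fast=5: a[fast]=5≠a[slow]=3 write a[3]=5, slow++,fast++
slow=3 fast=6: a[fast]=5=a[slow] dup, fast++
slow=3 fast=7: a[fast]=6≠a[slow]=5 write a[4]=6, slow++,fast++
slow=4 fast=8: a[fast]=11≠a[slow]=6 write a[5]=11, slow++,fast++
slow=5 fast=9: a[fast]=13≠a[slow]=11 write a[6]=13, slow++,fast++
slow=6 fast=10: a[fast]=13=a[slow] dup, fast++
slow=6 fast=11: a[fast]=14≠a[slow]=13 write a[7]=14, slow++,fast++

length 7; prefix = [1, 3, 5, 6, 11, 13, 14]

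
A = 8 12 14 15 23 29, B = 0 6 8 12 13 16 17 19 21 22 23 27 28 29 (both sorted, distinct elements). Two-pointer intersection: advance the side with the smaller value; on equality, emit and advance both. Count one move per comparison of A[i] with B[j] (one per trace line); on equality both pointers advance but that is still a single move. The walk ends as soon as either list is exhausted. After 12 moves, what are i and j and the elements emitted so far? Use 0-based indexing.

i=4, j=10, emitted=[8, 12]

[i=0,j=0] 8>0 → j++
[i=0,j=1] 8>6 → j++
[i=0,j=2] 8==8 emit → i++,j++
[i=1,j=3] 12==12 emit → i++,j++
[i=2,j=4] 14>13 → j++
[i=2,j=5] 14<16 → i++
[i=3,j=5] 15<16 → i++
[i=4,j=5] 23>16 → j++
[i=4,j=6] 23>17 → j++
[i=4,j=7] 23>19 → j++
[i=4,j=8] 23>21 → j++
[i=4,j=9] 23>22 → j++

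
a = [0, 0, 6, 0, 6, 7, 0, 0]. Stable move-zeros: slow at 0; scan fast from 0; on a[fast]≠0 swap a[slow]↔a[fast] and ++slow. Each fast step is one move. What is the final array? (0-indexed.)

[6, 6, 7, 0, 0, 0, 0, 0]

slow=0 fast=0: a[fast]=0, fast++
slow=0 fast=1: a[fast]=0, fast++
slow=0 fast=2: a[fast]=6≠0 swap→a[0]=6, slow++,fast++
slow=1 fast=3: a[fast]=0, fast++
slow=1 fast=4: a[fast]=6≠0 swap→a[1]=6, slow++,fast++
slow=2 fast=5: a[fast]=7≠0 swap→a[2]=7, slow++,fast++
slow=3 fast=6: a[fast]=0, fast++
slow=3 fast=7: a[fast]=0, fast++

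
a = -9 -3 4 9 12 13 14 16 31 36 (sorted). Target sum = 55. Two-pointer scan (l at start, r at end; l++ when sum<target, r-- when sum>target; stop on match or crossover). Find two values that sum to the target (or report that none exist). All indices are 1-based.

no pair

[1,10] -9+36=27 <55 → l++
[2,10] -3+36=33 <55 → l++
[3,10] 4+36=40 <55 → l++
[4,10] 9+36=45 <55 → l++
[5,10] 12+36=48 <55 → l++
[6,10] 13+36=49 <55 → l++
[7,10] 14+36=50 <55 → l++
[8,10] 16+36=52 <55 → l++
[9,10] 31+36=67 >55 → r--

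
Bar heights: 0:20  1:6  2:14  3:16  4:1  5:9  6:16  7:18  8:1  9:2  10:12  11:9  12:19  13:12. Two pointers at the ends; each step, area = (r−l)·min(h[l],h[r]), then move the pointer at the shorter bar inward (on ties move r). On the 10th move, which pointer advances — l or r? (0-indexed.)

r

[0,13] min(20,12)*13=156 best=156 * → r--
[0,12] min(20,19)*12=228 best=228 * → r--
[0,11] min(20,9)*11=99 best=228 → r--
[0,10] min(20,12)*10=120 best=228 → r--
[0,9] min(20,2)*9=18 best=228 → r--
[0,8] min(20,1)*8=8 best=228 → r--
[0,7] min(20,18)*7=126 best=228 → r--
[0,6] min(20,16)*6=96 best=228 → r--
[0,5] min(20,9)*5=45 best=228 → r--
[0,4] min(20,1)*4=4 best=228 → r--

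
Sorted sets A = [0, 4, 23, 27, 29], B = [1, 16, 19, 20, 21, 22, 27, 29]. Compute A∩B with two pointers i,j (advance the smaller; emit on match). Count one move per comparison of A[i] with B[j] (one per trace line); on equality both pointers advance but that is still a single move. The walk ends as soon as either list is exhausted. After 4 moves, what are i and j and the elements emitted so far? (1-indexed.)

i=3, j=3, emitted=[]

[i=1,j=1] 0<1 → i++
[i=2,j=1] 4>1 → j++
[i=2,j=2] 4<16 → i++
[i=3,j=2] 23>16 → j++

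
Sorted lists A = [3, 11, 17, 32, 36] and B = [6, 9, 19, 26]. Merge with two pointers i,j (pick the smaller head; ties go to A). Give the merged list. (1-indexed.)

[3, 6, 9, 11, 17, 19, 26, 32, 36]

[i=1,j=1] A[i]=3<=B[j]=6 take 3 → i++
[i=2,j=1] A[i]=11>B[j]=6 take 6 → j++
[i=2,j=2] A[i]=11>B[j]=9 take 9 → j++
[i=2,j=3] A[i]=11<=B[j]=19 take 11 → i++
[i=3,j=3] A[i]=17<=B[j]=19 take 17 → i++
[i=4,j=3] A[i]=32>B[j]=19 take 19 → j++
[i=4,j=4] A[i]=32>B[j]=26 take 26 → j++
[i=4,j=5] B done, take A[i]=32 → i++
[i=5,j=5] B done, take A[i]=36 → i++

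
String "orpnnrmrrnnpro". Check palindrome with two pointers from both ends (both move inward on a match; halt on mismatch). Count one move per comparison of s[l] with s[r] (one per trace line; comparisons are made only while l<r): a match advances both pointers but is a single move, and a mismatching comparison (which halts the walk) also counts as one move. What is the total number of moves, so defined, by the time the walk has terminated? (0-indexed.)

l=0 r=13: 'o'=='o', l++,r--
l=1 r=12: 'r'=='r', l++,r--
l=2 r=11: 'p'=='p', l++,r--
l=3 r=10: 'n'=='n', l++,r--
l=4 r=9: 'n'=='n', l++,r--
l=5 r=8: 'r'=='r', l++,r--
l=6 r=7: 'm'!='r', stop

7 moves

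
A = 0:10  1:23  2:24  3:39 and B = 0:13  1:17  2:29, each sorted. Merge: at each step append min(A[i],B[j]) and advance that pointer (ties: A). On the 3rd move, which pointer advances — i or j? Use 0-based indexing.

[i=0,j=0] A[i]=10<=B[j]=13 take 10 → i++
[i=1,j=0] A[i]=23>B[j]=13 take 13 → j++
[i=1,j=1] A[i]=23>B[j]=17 take 17 → j++

j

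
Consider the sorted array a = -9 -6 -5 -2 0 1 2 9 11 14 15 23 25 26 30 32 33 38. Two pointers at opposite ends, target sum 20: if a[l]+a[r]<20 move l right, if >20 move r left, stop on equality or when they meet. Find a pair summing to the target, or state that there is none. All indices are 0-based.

(-6, 26)

[0,17] -9+38=29 >20 → r--
[0,16] -9+33=24 >20 → r--
[0,15] -9+32=23 >20 → r--
[0,14] -9+30=21 >20 → r--
[0,13] -9+26=17 <20 → l++
[1,13] -6+26=20 → found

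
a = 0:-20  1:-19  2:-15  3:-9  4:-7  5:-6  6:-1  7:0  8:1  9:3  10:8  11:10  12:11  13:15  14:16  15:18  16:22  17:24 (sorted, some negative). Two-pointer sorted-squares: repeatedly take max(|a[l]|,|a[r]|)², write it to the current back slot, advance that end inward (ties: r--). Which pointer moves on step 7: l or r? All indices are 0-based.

[0,17] |-20|<=|24| out[17]=576 → r--
[0,16] |-20|<=|22| out[16]=484 → r--
[0,15] |-20|>|18| out[15]=400 → l++
[1,15] |-19|>|18| out[14]=361 → l++
[2,15] |-15|<=|18| out[13]=324 → r--
[2,14] |-15|<=|16| out[12]=256 → r--
[2,13] |-15|<=|15| out[11]=225 → r--

r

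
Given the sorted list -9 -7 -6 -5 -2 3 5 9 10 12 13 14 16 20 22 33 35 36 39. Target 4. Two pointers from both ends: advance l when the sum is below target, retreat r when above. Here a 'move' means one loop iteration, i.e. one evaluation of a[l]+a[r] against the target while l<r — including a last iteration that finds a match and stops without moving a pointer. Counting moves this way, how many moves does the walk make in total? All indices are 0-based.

9 moves

[0,18] -9+39=30 >4 → r--
[0,17] -9+36=27 >4 → r--
[0,16] -9+35=26 >4 → r--
[0,15] -9+33=24 >4 → r--
[0,14] -9+22=13 >4 → r--
[0,13] -9+20=11 >4 → r--
[0,12] -9+16=7 >4 → r--
[0,11] -9+14=5 >4 → r--
[0,10] -9+13=4 → found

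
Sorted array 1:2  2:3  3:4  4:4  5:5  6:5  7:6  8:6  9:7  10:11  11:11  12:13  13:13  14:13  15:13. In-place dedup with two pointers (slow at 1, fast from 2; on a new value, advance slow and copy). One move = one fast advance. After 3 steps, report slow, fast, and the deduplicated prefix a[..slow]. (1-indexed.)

slow=3, fast=5, prefix=[2, 3, 4]

slow=1 fast=2: a[fast]=3≠a[slow]=2 write a[2]=3, slow++,fast++
slow=2 fast=3: a[fast]=4≠a[slow]=3 write a[3]=4, slow++,fast++
slow=3 fast=4: a[fast]=4=a[slow] dup, fast++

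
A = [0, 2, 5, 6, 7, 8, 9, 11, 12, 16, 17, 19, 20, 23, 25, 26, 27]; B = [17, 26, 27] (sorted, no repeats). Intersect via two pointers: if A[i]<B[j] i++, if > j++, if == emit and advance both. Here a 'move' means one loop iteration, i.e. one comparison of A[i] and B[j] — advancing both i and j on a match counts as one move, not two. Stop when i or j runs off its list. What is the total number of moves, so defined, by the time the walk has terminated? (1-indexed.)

[i=1,j=1] 0<17 → i++
[i=2,j=1] 2<17 → i++
[i=3,j=1] 5<17 → i++
[i=4,j=1] 6<17 → i++
[i=5,j=1] 7<17 → i++
[i=6,j=1] 8<17 → i++
[i=7,j=1] 9<17 → i++
[i=8,j=1] 11<17 → i++
[i=9,j=1] 12<17 → i++
[i=10,j=1] 16<17 → i++
[i=11,j=1] 17==17 emit → i++,j++
[i=12,j=2] 19<26 → i++
[i=13,j=2] 20<26 → i++
[i=14,j=2] 23<26 → i++
[i=15,j=2] 25<26 → i++
[i=16,j=2] 26==26 emit → i++,j++
[i=17,j=3] 27==27 emit → i++,j++

17 moves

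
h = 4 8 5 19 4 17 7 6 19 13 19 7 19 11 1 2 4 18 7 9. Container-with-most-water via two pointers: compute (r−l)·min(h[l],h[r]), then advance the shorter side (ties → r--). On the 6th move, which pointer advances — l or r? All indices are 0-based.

[0,19] min(4,9)*19=76 best=76 * → l++
[1,19] min(8,9)*18=144 best=144 * → l++
[2,19] min(5,9)*17=85 best=144 → l++
[3,19] min(19,9)*16=144 best=144 → r--
[3,18] min(19,7)*15=105 best=144 → r--
[3,17] min(19,18)*14=252 best=252 * → r--

r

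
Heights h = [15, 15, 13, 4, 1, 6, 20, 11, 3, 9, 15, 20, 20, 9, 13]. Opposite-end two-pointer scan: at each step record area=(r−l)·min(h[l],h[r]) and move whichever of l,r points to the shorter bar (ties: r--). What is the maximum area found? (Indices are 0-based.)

[0,14] min(15,13)*14=182 best=182 * → r--
[0,13] min(15,9)*13=117 best=182 → r--
[0,12] min(15,20)*12=180 best=182 → l++
[1,12] min(15,20)*11=165 best=182 → l++
[2,12] min(13,20)*10=130 best=182 → l++
[3,12] min(4,20)*9=36 best=182 → l++
[4,12] min(1,20)*8=8 best=182 → l++
[5,12] min(6,20)*7=42 best=182 → l++
[6,12] min(20,20)*6=120 best=182 → r--
[6,11] min(20,20)*5=100 best=182 → r--
[6,10] min(20,15)*4=60 best=182 → r--
[6,9] min(20,9)*3=27 best=182 → r--
[6,8] min(20,3)*2=6 best=182 → r--
[6,7] min(20,11)*1=11 best=182 → r--

max area = 182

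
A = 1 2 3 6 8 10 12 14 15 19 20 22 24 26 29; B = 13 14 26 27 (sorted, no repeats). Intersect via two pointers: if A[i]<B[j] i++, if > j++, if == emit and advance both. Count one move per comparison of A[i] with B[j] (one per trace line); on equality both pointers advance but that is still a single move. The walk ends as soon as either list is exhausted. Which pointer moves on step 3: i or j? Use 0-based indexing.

i

i=0 j=0: 1<13, i++
i=1 j=0: 2<13, i++
i=2 j=0: 3<13, i++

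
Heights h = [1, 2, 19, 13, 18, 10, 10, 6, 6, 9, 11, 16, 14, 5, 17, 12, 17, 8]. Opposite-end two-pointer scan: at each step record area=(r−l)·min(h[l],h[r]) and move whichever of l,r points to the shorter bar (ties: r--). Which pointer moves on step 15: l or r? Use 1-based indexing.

r

l=1 r=18: min(1,8)*17=17 best=17 *, l++
l=2 r=18: min(2,8)*16=32 best=32 *, l++
l=3 r=18: min(19,8)*15=120 best=120 *, r--
l=3 r=17: min(19,17)*14=238 best=238 *, r--
l=3 r=16: min(19,12)*13=156 best=238, r--
l=3 r=15: min(19,17)*12=204 best=238, r--
l=3 r=14: min(19,5)*11=55 best=238, r--
l=3 r=13: min(19,14)*10=140 best=238, r--
l=3 r=12: min(19,16)*9=144 best=238, r--
l=3 r=11: min(19,11)*8=88 best=238, r--
l=3 r=10: min(19,9)*7=63 best=238, r--
l=3 r=9: min(19,6)*6=36 best=238, r--
l=3 r=8: min(19,6)*5=30 best=238, r--
l=3 r=7: min(19,10)*4=40 best=238, r--
l=3 r=6: min(19,10)*3=30 best=238, r--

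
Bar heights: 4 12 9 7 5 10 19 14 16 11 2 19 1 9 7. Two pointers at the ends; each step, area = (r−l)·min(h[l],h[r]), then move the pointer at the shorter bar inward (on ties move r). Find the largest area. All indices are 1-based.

l=1 r=15: min(4,7)*14=56 best=56 *, l++
l=2 r=15: min(12,7)*13=91 best=91 *, r--
l=2 r=14: min(12,9)*12=108 best=108 *, r--
l=2 r=13: min(12,1)*11=11 best=108, r--
l=2 r=12: min(12,19)*10=120 best=120 *, l++
l=3 r=12: min(9,19)*9=81 best=120, l++
l=4 r=12: min(7,19)*8=56 best=120, l++
l=5 r=12: min(5,19)*7=35 best=120, l++
l=6 r=12: min(10,19)*6=60 best=120, l++
l=7 r=12: min(19,19)*5=95 best=120, r--
l=7 r=11: min(19,2)*4=8 best=120, r--
l=7 r=10: min(19,11)*3=33 best=120, r--
l=7 r=9: min(19,16)*2=32 best=120, r--
l=7 r=8: min(19,14)*1=14 best=120, r--

max area = 120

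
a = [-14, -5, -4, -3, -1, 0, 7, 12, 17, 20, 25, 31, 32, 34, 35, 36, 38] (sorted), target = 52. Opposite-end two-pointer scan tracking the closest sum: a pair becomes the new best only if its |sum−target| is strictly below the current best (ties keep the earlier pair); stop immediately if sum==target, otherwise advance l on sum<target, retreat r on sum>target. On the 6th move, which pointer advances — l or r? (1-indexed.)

l

l=1 r=17: -14+38=24 d=28 *, l++
l=2 r=17: -5+38=33 d=19 *, l++
l=3 r=17: -4+38=34 d=18 *, l++
l=4 r=17: -3+38=35 d=17 *, l++
l=5 r=17: -1+38=37 d=15 *, l++
l=6 r=17: 0+38=38 d=14 *, l++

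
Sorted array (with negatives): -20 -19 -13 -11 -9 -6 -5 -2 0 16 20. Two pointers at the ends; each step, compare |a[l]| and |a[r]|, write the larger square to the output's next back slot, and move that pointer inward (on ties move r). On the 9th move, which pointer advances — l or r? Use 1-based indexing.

l=1 r=11: |-20|<=|20| out[11]=400, r--
l=1 r=10: |-20|>|16| out[10]=400, l++
l=2 r=10: |-19|>|16| out[9]=361, l++
l=3 r=10: |-13|<=|16| out[8]=256, r--
l=3 r=9: |-13|>|0| out[7]=169, l++
l=4 r=9: |-11|>|0| out[6]=121, l++
l=5 r=9: |-9|>|0| out[5]=81, l++
l=6 r=9: |-6|>|0| out[4]=36, l++
l=7 r=9: |-5|>|0| out[3]=25, l++

l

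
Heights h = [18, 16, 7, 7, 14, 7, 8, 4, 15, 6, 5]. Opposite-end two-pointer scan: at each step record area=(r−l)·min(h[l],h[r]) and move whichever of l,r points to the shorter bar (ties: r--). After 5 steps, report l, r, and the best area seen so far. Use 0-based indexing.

l=0, r=5, best area=120

[0,10] min(18,5)*10=50 best=50 * → r--
[0,9] min(18,6)*9=54 best=54 * → r--
[0,8] min(18,15)*8=120 best=120 * → r--
[0,7] min(18,4)*7=28 best=120 → r--
[0,6] min(18,8)*6=48 best=120 → r--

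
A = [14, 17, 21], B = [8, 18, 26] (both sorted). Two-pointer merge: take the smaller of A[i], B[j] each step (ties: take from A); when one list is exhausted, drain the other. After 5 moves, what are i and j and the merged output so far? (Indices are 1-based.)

[i=1,j=1] A[i]=14>B[j]=8 take 8 → j++
[i=1,j=2] A[i]=14<=B[j]=18 take 14 → i++
[i=2,j=2] A[i]=17<=B[j]=18 take 17 → i++
[i=3,j=2] A[i]=21>B[j]=18 take 18 → j++
[i=3,j=3] A[i]=21<=B[j]=26 take 21 → i++

i=4, j=3, merged so far=[8, 14, 17, 18, 21]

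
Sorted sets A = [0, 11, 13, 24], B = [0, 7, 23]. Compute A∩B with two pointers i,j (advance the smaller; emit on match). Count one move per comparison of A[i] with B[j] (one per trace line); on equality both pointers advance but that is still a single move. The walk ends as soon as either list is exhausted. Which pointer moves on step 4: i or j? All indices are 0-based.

i

[i=0,j=0] 0==0 emit → i++,j++
[i=1,j=1] 11>7 → j++
[i=1,j=2] 11<23 → i++
[i=2,j=2] 13<23 → i++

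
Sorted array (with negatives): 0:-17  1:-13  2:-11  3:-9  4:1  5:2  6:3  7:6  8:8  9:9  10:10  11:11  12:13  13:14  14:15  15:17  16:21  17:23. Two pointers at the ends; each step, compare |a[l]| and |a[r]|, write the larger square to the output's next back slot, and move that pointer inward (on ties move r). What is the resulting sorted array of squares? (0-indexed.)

[1, 4, 9, 36, 64, 81, 81, 100, 121, 121, 169, 169, 196, 225, 289, 289, 441, 529]

l=0 r=17: |-17|<=|23| out[17]=529, r--
l=0 r=16: |-17|<=|21| out[16]=441, r--
l=0 r=15: |-17|<=|17| out[15]=289, r--
l=0 r=14: |-17|>|15| out[14]=289, l++
l=1 r=14: |-13|<=|15| out[13]=225, r--
l=1 r=13: |-13|<=|14| out[12]=196, r--
l=1 r=12: |-13|<=|13| out[11]=169, r--
l=1 r=11: |-13|>|11| out[10]=169, l++
l=2 r=11: |-11|<=|11| out[9]=121, r--
l=2 r=10: |-11|>|10| out[8]=121, l++
l=3 r=10: |-9|<=|10| out[7]=100, r--
l=3 r=9: |-9|<=|9| out[6]=81, r--
l=3 r=8: |-9|>|8| out[5]=81, l++
l=4 r=8: |1|<=|8| out[4]=64, r--
l=4 r=7: |1|<=|6| out[3]=36, r--
l=4 r=6: |1|<=|3| out[2]=9, r--
l=4 r=5: |1|<=|2| out[1]=4, r--
l=4 r=4: |1|<=|1| out[0]=1, r--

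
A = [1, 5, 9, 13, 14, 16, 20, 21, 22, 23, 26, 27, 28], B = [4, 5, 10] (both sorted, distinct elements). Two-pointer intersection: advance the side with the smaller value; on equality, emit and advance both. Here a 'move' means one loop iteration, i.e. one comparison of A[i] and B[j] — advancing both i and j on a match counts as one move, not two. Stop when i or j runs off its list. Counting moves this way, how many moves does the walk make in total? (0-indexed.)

5 moves

[i=0,j=0] 1<4 → i++
[i=1,j=0] 5>4 → j++
[i=1,j=1] 5==5 emit → i++,j++
[i=2,j=2] 9<10 → i++
[i=3,j=2] 13>10 → j++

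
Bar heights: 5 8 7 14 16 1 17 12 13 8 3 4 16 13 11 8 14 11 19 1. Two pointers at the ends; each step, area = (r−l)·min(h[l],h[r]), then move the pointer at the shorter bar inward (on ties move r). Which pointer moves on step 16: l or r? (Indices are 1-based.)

[1,20] min(5,1)*19=19 best=19 * → r--
[1,19] min(5,19)*18=90 best=90 * → l++
[2,19] min(8,19)*17=136 best=136 * → l++
[3,19] min(7,19)*16=112 best=136 → l++
[4,19] min(14,19)*15=210 best=210 * → l++
[5,19] min(16,19)*14=224 best=224 * → l++
[6,19] min(1,19)*13=13 best=224 → l++
[7,19] min(17,19)*12=204 best=224 → l++
[8,19] min(12,19)*11=132 best=224 → l++
[9,19] min(13,19)*10=130 best=224 → l++
[10,19] min(8,19)*9=72 best=224 → l++
[11,19] min(3,19)*8=24 best=224 → l++
[12,19] min(4,19)*7=28 best=224 → l++
[13,19] min(16,19)*6=96 best=224 → l++
[14,19] min(13,19)*5=65 best=224 → l++
[15,19] min(11,19)*4=44 best=224 → l++

l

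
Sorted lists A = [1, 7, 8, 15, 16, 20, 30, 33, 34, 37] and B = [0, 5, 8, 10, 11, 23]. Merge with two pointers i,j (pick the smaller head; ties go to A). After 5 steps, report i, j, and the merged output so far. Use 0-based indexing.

i=3, j=2, merged so far=[0, 1, 5, 7, 8]

i=0 j=0: A[i]=1>B[j]=0 take 0, j++
i=0 j=1: A[i]=1<=B[j]=5 take 1, i++
i=1 j=1: A[i]=7>B[j]=5 take 5, j++
i=1 j=2: A[i]=7<=B[j]=8 take 7, i++
i=2 j=2: A[i]=8<=B[j]=8 take 8, i++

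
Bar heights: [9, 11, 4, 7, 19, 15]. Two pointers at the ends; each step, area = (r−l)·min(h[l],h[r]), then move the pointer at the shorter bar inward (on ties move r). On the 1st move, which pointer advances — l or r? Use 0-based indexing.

l

l=0 r=5: min(9,15)*5=45 best=45 *, l++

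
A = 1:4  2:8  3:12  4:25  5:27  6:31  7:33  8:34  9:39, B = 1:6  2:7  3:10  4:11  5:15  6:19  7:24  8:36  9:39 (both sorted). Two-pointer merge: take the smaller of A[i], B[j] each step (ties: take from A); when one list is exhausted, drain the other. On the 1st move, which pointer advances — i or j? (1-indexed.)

i

i=1 j=1: A[i]=4<=B[j]=6 take 4, i++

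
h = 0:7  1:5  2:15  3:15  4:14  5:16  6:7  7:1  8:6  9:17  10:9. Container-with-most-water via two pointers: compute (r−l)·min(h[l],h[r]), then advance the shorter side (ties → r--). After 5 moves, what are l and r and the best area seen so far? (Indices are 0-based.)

l=0 r=10: min(7,9)*10=70 best=70 *, l++
l=1 r=10: min(5,9)*9=45 best=70, l++
l=2 r=10: min(15,9)*8=72 best=72 *, r--
l=2 r=9: min(15,17)*7=105 best=105 *, l++
l=3 r=9: min(15,17)*6=90 best=105, l++

l=4, r=9, best area=105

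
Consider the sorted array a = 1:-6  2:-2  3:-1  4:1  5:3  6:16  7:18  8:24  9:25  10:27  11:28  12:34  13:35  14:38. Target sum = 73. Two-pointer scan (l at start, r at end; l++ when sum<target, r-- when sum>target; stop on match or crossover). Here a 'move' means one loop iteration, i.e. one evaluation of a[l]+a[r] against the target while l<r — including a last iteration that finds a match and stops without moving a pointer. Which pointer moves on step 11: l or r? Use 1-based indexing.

l

[1,14] -6+38=32 <73 → l++
[2,14] -2+38=36 <73 → l++
[3,14] -1+38=37 <73 → l++
[4,14] 1+38=39 <73 → l++
[5,14] 3+38=41 <73 → l++
[6,14] 16+38=54 <73 → l++
[7,14] 18+38=56 <73 → l++
[8,14] 24+38=62 <73 → l++
[9,14] 25+38=63 <73 → l++
[10,14] 27+38=65 <73 → l++
[11,14] 28+38=66 <73 → l++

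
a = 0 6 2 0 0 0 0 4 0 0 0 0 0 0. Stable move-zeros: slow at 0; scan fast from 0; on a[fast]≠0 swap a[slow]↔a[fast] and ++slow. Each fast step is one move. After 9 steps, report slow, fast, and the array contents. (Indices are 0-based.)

slow=0 fast=0: a[fast]=0, fast++
slow=0 fast=1: a[fast]=6≠0 swap→a[0]=6, slow++,fast++
slow=1 fast=2: a[fast]=2≠0 swap→a[1]=2, slow++,fast++
slow=2 fast=3: a[fast]=0, fast++
slow=2 fast=4: a[fast]=0, fast++
slow=2 fast=5: a[fast]=0, fast++
slow=2 fast=6: a[fast]=0, fast++
slow=2 fast=7: a[fast]=4≠0 swap→a[2]=4, slow++,fast++
slow=3 fast=8: a[fast]=0, fast++

slow=3, fast=9, a=[6, 2, 4, 0, 0, 0, 0, 0, 0, 0, 0, 0, 0, 0]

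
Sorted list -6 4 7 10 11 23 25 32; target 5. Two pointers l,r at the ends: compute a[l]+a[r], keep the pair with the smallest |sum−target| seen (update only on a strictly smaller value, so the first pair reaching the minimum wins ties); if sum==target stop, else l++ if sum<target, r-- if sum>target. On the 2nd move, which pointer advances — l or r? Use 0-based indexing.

l=0 r=7: -6+32=26 d=21 *, r--
l=0 r=6: -6+25=19 d=14 *, r--

r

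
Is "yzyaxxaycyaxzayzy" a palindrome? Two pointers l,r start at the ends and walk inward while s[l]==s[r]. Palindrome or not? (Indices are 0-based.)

not a palindrome (mismatch at 4,12)

[0,16] 'y'=='y' → l++,r--
[1,15] 'z'=='z' → l++,r--
[2,14] 'y'=='y' → l++,r--
[3,13] 'a'=='a' → l++,r--
[4,12] 'x'!='z' → stop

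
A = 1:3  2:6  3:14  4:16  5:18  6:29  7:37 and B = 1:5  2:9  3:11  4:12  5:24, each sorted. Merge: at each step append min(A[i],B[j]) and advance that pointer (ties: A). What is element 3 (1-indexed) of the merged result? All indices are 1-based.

merged[3] = 6

i=1 j=1: A[i]=3<=B[j]=5 take 3, i++
i=2 j=1: A[i]=6>B[j]=5 take 5, j++
i=2 j=2: A[i]=6<=B[j]=9 take 6, i++
i=3 j=2: A[i]=14>B[j]=9 take 9, j++
i=3 j=3: A[i]=14>B[j]=11 take 11, j++
i=3 j=4: A[i]=14>B[j]=12 take 12, j++
i=3 j=5: A[i]=14<=B[j]=24 take 14, i++
i=4 j=5: A[i]=16<=B[j]=24 take 16, i++
i=5 j=5: A[i]=18<=B[j]=24 take 18, i++
i=6 j=5: A[i]=29>B[j]=24 take 24, j++
i=6 j=6: B done, take A[i]=29, i++
i=7 j=6: B done, take A[i]=37, i++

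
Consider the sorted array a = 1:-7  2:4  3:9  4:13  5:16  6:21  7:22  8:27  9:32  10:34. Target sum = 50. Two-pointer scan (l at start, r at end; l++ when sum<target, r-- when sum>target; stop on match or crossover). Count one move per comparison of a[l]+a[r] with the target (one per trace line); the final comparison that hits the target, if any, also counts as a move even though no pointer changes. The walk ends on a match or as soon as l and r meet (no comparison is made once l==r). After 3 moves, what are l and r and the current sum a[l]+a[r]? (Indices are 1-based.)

l=1 r=10: -7+34=27 <50, l++
l=2 r=10: 4+34=38 <50, l++
l=3 r=10: 9+34=43 <50, l++

l=4, r=10, sum=47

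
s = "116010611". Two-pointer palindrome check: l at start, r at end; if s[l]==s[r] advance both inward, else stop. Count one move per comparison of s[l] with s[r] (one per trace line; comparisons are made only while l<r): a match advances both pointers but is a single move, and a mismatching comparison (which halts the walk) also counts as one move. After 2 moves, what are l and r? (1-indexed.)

l=1 r=9: '1'=='1', l++,r--
l=2 r=8: '1'=='1', l++,r--

l=3, r=7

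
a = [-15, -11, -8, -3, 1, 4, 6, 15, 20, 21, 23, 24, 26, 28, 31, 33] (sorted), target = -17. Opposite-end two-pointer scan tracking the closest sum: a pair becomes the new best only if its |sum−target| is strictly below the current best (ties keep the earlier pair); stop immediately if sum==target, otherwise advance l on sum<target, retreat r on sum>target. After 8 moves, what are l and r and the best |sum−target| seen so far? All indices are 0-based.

l=0, r=7, best |Δ|=22

[0,15] -15+33=18 d=35 * → r--
[0,14] -15+31=16 d=33 * → r--
[0,13] -15+28=13 d=30 * → r--
[0,12] -15+26=11 d=28 * → r--
[0,11] -15+24=9 d=26 * → r--
[0,10] -15+23=8 d=25 * → r--
[0,9] -15+21=6 d=23 * → r--
[0,8] -15+20=5 d=22 * → r--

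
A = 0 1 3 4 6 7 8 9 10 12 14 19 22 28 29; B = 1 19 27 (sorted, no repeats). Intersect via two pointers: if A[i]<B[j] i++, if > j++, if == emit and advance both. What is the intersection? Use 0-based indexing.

[i=0,j=0] 0<1 → i++
[i=1,j=0] 1==1 emit → i++,j++
[i=2,j=1] 3<19 → i++
[i=3,j=1] 4<19 → i++
[i=4,j=1] 6<19 → i++
[i=5,j=1] 7<19 → i++
[i=6,j=1] 8<19 → i++
[i=7,j=1] 9<19 → i++
[i=8,j=1] 10<19 → i++
[i=9,j=1] 12<19 → i++
[i=10,j=1] 14<19 → i++
[i=11,j=1] 19==19 emit → i++,j++
[i=12,j=2] 22<27 → i++
[i=13,j=2] 28>27 → j++

intersection = [1, 19]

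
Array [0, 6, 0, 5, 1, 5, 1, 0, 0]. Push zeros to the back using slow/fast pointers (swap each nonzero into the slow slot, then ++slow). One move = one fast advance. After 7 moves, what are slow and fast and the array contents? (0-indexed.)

slow=0 fast=0: a[fast]=0, fast++
slow=0 fast=1: a[fast]=6≠0 swap→a[0]=6, slow++,fast++
slow=1 fast=2: a[fast]=0, fast++
slow=1 fast=3: a[fast]=5≠0 swap→a[1]=5, slow++,fast++
slow=2 fast=4: a[fast]=1≠0 swap→a[2]=1, slow++,fast++
slow=3 fast=5: a[fast]=5≠0 swap→a[3]=5, slow++,fast++
slow=4 fast=6: a[fast]=1≠0 swap→a[4]=1, slow++,fast++

slow=5, fast=7, a=[6, 5, 1, 5, 1, 0, 0, 0, 0]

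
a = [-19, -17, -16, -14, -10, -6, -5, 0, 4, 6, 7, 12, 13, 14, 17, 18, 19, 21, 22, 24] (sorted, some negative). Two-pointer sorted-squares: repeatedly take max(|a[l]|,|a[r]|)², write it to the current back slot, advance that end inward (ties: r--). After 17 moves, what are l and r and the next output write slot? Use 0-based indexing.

l=6, r=8, next write slot=2

[0,19] |-19|<=|24| out[19]=576 → r--
[0,18] |-19|<=|22| out[18]=484 → r--
[0,17] |-19|<=|21| out[17]=441 → r--
[0,16] |-19|<=|19| out[16]=361 → r--
[0,15] |-19|>|18| out[15]=361 → l++
[1,15] |-17|<=|18| out[14]=324 → r--
[1,14] |-17|<=|17| out[13]=289 → r--
[1,13] |-17|>|14| out[12]=289 → l++
[2,13] |-16|>|14| out[11]=256 → l++
[3,13] |-14|<=|14| out[10]=196 → r--
[3,12] |-14|>|13| out[9]=196 → l++
[4,12] |-10|<=|13| out[8]=169 → r--
[4,11] |-10|<=|12| out[7]=144 → r--
[4,10] |-10|>|7| out[6]=100 → l++
[5,10] |-6|<=|7| out[5]=49 → r--
[5,9] |-6|<=|6| out[4]=36 → r--
[5,8] |-6|>|4| out[3]=36 → l++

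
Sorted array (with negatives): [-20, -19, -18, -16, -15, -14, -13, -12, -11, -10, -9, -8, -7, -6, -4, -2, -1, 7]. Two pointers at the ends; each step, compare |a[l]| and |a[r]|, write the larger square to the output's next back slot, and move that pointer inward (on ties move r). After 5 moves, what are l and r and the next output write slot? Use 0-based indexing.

l=0 r=17: |-20|>|7| out[17]=400, l++
l=1 r=17: |-19|>|7| out[16]=361, l++
l=2 r=17: |-18|>|7| out[15]=324, l++
l=3 r=17: |-16|>|7| out[14]=256, l++
l=4 r=17: |-15|>|7| out[13]=225, l++

l=5, r=17, next write slot=12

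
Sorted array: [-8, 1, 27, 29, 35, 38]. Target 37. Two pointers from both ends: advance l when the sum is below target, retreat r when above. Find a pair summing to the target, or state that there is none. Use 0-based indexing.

no pair

[0,5] -8+38=30 <37 → l++
[1,5] 1+38=39 >37 → r--
[1,4] 1+35=36 <37 → l++
[2,4] 27+35=62 >37 → r--
[2,3] 27+29=56 >37 → r--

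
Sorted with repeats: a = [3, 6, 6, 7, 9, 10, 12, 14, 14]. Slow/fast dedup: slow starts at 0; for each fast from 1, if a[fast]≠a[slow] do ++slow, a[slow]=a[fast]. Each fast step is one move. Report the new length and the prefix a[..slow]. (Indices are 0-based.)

length 7; prefix = [3, 6, 7, 9, 10, 12, 14]

slow=0 fast=1: a[fast]=6≠a[slow]=3 write a[1]=6, slow++,fast++
slow=1 fast=2: a[fast]=6=a[slow] dup, fast++
slow=1 fast=3: a[fast]=7≠a[slow]=6 write a[2]=7, slow++,fast++
slow=2 fast=4: a[fast]=9≠a[slow]=7 write a[3]=9, slow++,fast++
slow=3 fast=5: a[fast]=10≠a[slow]=9 write a[4]=10, slow++,fast++
slow=4 fast=6: a[fast]=12≠a[slow]=10 write a[5]=12, slow++,fast++
slow=5 fast=7: a[fast]=14≠a[slow]=12 write a[6]=14, slow++,fast++
slow=6 fast=8: a[fast]=14=a[slow] dup, fast++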